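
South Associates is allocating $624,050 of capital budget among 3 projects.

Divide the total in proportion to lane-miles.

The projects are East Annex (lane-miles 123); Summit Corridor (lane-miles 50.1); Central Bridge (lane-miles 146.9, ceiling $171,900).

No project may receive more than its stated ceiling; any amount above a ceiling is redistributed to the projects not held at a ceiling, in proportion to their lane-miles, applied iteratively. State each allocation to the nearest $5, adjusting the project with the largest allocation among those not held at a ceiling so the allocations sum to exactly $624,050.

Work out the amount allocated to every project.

East Annex: $321,285 · Summit Corridor: $130,865 · Central Bridge: $171,900

Combined lane-miles = 320.
Pro-rata shares before constraints: East Annex 239,869.22; Summit Corridor 97,702.83; Central Bridge 286,477.95.
Held at cap: Central Bridge ($171,900); remaining pool $452,150 reallocated over remaining lane-miles 173.1.
Shares after redistribution: East Annex 321,285.10 → $321,285; Summit Corridor 130,864.90 → $130,865.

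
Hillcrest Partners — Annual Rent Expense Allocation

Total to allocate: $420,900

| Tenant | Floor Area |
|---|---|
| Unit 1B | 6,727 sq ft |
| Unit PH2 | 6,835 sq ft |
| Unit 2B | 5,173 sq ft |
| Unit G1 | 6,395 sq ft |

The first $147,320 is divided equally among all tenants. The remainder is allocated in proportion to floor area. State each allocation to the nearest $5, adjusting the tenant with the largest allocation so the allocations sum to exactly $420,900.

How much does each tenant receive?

Unit 1B: $110,065; Unit PH2: $111,240; Unit 2B: $93,145; Unit G1: $106,450

$147,320 shared equally gives $36,830 per tenant.
Remainder $273,580 by floor area (total 25,130): Unit 1B 73,234.09 → $73,235; Unit PH2 74,409.84 → $74,410; Unit 2B 56,316.33 → $56,315; Unit G1 69,619.74 → $69,620.
Totals: Unit 1B $36,830 + $73,235 = $110,065; Unit PH2 $36,830 + $74,410 = $111,240; Unit 2B $36,830 + $56,315 = $93,145; Unit G1 $36,830 + $69,620 = $106,450.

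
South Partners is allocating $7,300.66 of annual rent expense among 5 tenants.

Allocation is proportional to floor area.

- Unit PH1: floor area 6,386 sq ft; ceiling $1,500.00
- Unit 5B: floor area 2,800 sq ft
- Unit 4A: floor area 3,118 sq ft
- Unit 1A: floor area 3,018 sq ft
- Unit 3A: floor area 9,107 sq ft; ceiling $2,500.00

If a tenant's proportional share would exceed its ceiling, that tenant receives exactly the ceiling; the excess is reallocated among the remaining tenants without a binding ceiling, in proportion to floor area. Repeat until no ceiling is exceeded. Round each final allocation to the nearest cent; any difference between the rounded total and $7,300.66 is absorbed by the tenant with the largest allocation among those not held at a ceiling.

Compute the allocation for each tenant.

Sum of floor area: 24,429.
Proportional shares (ignoring caps): Unit PH1 1,908.4700; Unit 5B 836.7861; Unit 4A 931.8211; Unit 1A 901.9359; Unit 3A 2,721.6468.
Capped: Unit PH1 ($1,500.00), Unit 3A ($2,500.00); residual $3,300.66 reallocated over remaining floor area 8,936.
Shares after redistribution: Unit 5B 1,034.2265 → $1,034.23; Unit 4A 1,151.6851 → $1,151.69; Unit 1A 1,114.7484 → $1,114.75.
Rounding difference −$0.01 applied to Unit 4A → $1,151.68.

Unit PH1: $1,500.00 | Unit 5B: $1,034.23 | Unit 4A: $1,151.68 | Unit 1A: $1,114.75 | Unit 3A: $2,500.00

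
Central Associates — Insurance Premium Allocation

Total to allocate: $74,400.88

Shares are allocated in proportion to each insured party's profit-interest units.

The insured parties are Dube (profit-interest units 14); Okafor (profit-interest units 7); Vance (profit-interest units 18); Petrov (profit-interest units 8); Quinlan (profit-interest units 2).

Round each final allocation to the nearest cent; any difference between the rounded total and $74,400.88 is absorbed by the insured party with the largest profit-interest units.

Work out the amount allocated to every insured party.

Combined profit-interest units = 14 + 7 + 18 + 8 + 2 = 49.
Raw shares: Dube 21,257.3943; Okafor 10,628.6971; Vance 27,330.9355; Petrov 12,147.0824; Quinlan 3,036.7706.
After rounding (cent): Dube $21,257.39; Okafor $10,628.70; Vance $27,330.94; Petrov $12,147.08; Quinlan $3,036.77. Sum = $74,400.88.
No rounding difference to absorb.

Dube: $21,257.39 · Okafor: $10,628.70 · Vance: $27,330.94 · Petrov: $12,147.08 · Quinlan: $3,036.77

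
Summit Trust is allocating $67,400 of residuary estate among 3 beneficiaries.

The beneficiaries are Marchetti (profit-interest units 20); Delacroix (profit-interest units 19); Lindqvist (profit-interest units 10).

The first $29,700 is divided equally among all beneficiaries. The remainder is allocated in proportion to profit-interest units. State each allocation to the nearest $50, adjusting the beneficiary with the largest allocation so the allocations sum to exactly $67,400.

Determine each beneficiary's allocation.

First tranche $29,700 split equally: $9,900 each.
Remainder $37,700 by profit-interest units (total 49): Marchetti 15,387.76 → $15,400; Delacroix 14,618.37 → $14,600; Lindqvist 7,693.88 → $7,700.
Totals: Marchetti $9,900 + $15,400 = $25,300; Delacroix $9,900 + $14,600 = $24,500; Lindqvist $9,900 + $7,700 = $17,600.

Marchetti: $25,300 · Delacroix: $24,500 · Lindqvist: $17,600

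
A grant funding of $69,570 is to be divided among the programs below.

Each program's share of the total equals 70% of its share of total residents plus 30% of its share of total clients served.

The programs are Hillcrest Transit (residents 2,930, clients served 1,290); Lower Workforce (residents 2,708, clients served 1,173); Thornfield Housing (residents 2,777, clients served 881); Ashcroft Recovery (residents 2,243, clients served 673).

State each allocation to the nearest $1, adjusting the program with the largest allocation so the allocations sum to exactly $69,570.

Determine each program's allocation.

Residents total 10,658; clients served total 4,017.
Composite weights (70% residents + 30% clients served): Hillcrest Transit 0.2888; Lower Workforce 0.2655; Thornfield Housing 0.2482; Ashcroft Recovery 0.1976.
Unrounded shares: Hillcrest Transit 20,090.30; Lower Workforce 18,468.03; Thornfield Housing 17,266.17; Ashcroft Recovery 13,745.499.
Rounded to nearest $1: Hillcrest Transit $20,090; Lower Workforce $18,468; Thornfield Housing $17,266; Ashcroft Recovery $13,745. Sum = $69,569.
Difference $69,570 − $69,569 = +$1 applied to largest allocation (Hillcrest Transit): Hillcrest Transit becomes $20,091.

Hillcrest Transit: $20,091; Lower Workforce: $18,468; Thornfield Housing: $17,266; Ashcroft Recovery: $13,745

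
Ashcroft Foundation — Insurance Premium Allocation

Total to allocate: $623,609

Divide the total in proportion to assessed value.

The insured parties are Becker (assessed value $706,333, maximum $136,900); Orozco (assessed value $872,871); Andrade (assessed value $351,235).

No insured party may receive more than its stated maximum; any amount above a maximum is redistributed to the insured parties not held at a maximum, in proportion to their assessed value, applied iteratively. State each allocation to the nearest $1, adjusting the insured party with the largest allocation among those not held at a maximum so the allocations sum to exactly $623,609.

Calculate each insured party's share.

Becker: $136,900 | Orozco: $347,057 | Andrade: $139,652

Assessed value total: 1,930,439.
Pro-rata shares before constraints: Becker 228,173.81; Orozco 281,972.24; Andrade 113,462.95.
Capped: Becker ($136,900); remaining pool $486,709 reallocated over remaining assessed value 1,224,106.
Shares after redistribution: Orozco 347,056.69 → $347,057; Andrade 139,652.31 → $139,652.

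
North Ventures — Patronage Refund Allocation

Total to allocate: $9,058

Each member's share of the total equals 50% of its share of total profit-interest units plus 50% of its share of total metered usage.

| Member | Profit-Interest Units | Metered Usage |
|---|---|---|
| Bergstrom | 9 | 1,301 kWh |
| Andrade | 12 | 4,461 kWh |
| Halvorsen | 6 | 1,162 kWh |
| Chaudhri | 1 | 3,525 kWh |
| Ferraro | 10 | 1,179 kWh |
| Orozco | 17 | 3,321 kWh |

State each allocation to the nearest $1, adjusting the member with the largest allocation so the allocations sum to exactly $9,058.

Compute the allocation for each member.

Bergstrom: $1,135 | Andrade: $2,340 | Halvorsen: $846 | Chaudhri: $1,150 | Ferraro: $1,181 | Orozco: $2,406

Profit-interest units total 55; metered usage total 14,949.
Combined weights (50% profit-interest units + 50% metered usage): Bergstrom 0.1253; Andrade 0.2583; Halvorsen 0.0934; Chaudhri 0.1270; Ferraro 0.1303; Orozco 0.2656.
Pro-rata amounts: Bergstrom 1,135.26; Andrade 2,339.67; Halvorsen 846.12; Chaudhri 1,150.29; Ferraro 1,180.65; Orozco 2,406.01.
Rounded to nearest $1: Bergstrom $1,135; Andrade $2,340; Halvorsen $846; Chaudhri $1,150; Ferraro $1,181; Orozco $2,406. Sum = $9,058.
Rounded total matches; no reconciliation needed.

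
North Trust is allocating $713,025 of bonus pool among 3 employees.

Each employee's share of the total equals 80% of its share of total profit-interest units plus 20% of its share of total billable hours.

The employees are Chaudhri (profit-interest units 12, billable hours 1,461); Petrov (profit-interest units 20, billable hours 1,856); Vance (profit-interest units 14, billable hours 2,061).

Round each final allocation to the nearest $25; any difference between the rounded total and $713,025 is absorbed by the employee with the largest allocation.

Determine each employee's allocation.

Profit-interest units total 46; billable hours total 5,378.
Composite weights (80% profit-interest units + 20% billable hours): Chaudhri 0.2630; Petrov 0.4168; Vance 0.3201.
Proportional shares: Chaudhri 187,545.62; Petrov 297,223.07; Vance 228,256.31.
At nearest $25: Chaudhri $187,550; Petrov $297,225; Vance $228,250. Sum = $713,025.
Rounded total matches; no reconciliation needed.

Chaudhri: $187,550 · Petrov: $297,225 · Vance: $228,250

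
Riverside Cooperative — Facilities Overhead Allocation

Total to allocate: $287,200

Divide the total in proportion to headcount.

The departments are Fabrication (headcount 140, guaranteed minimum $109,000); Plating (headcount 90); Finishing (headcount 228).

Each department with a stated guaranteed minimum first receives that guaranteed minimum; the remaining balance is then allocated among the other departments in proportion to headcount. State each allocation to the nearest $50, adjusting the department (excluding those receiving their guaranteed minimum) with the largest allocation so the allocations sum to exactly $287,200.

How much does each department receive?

Fabrication: $109,000 | Plating: $50,450 | Finishing: $127,750

Minimums first: Fabrication $109,000. Residual $178,200.
Residual split over remaining headcount 318: Plating 50,433.96 → $50,450; Finishing 127,766.04 → $127,750.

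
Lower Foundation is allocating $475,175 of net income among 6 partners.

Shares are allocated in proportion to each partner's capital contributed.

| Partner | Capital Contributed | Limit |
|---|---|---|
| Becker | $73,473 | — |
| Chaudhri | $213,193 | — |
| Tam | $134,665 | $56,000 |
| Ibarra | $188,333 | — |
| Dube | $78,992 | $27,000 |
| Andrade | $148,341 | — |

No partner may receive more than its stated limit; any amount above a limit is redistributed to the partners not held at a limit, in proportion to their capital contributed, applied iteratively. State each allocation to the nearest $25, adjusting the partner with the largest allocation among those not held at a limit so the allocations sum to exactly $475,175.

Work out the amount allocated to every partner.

Becker: $46,225 · Chaudhri: $134,125 · Tam: $56,000 · Ibarra: $118,500 · Dube: $27,000 · Andrade: $93,325

Combined capital contributed = 836,997.
Proportional shares (ignoring caps): Becker 41,711.66; Chaudhri 121,032.67; Tam 76,451.22; Ibarra 106,919.30; Dube 44,844.87; Andrade 84,215.28.
Cap binds for Tam ($56,000), Dube ($27,000); residual $392,175 reallocated over remaining capital contributed 623,340.
Redistributed shares: Becker 46,225.61 → $46,225; Chaudhri 134,130.59 → $134,125; Ibarra 118,489.90 → $118,500; Andrade 93,328.89 → $93,325.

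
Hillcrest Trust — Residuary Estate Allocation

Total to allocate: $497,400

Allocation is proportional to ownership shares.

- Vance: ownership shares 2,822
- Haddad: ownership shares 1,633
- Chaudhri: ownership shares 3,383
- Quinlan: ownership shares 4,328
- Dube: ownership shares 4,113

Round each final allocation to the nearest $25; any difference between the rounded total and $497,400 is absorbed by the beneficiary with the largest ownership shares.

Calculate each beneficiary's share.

Vance: $86,225 | Haddad: $49,900 | Chaudhri: $103,375 | Quinlan: $132,225 | Dube: $125,675

Sum of ownership shares: 16,279.
Proportional shares: Vance 2,822/16,279 × $497,400 = 86,225.37; Haddad 1,633/16,279 × $497,400 = 49,895.83; Chaudhri 3,383/16,279 × $497,400 = 103,366.56; Quinlan 4,328/16,279 × $497,400 = 132,240.75; Dube 4,113/16,279 × $497,400 = 125,671.49.
After rounding ($25): Vance $86,225; Haddad $49,900; Chaudhri $103,375; Quinlan $132,250; Dube $125,675. Sum = $497,425.
Difference $497,400 − $497,425 = −$25 applied to largest ownership shares (Quinlan): Quinlan becomes $132,225.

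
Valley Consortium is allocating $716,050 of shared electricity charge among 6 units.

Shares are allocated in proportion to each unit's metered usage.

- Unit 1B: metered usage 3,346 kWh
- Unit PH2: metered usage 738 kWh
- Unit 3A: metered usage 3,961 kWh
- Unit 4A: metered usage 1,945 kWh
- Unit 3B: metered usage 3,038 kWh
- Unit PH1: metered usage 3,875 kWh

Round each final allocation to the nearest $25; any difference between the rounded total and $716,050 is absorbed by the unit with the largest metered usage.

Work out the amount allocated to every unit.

Unit 1B: $141,750; Unit PH2: $31,275; Unit 3A: $167,775; Unit 4A: $82,400; Unit 3B: $128,700; Unit PH1: $164,150

Total metered usage = 16,903.
Raw shares: Unit 1B 3,346/16,903 × $716,050 = 141,744.26; Unit PH2 738/16,903 × $716,050 = 31,263.38; Unit 3A 3,961/16,903 × $716,050 = 167,797.08; Unit 4A 1,945/16,903 × $716,050 = 82,394.68; Unit 3B 3,038/16,903 × $716,050 = 128,696.68; Unit PH1 3,875/16,903 × $716,050 = 164,153.92.
At nearest $25: Unit 1B $141,750; Unit PH2 $31,275; Unit 3A $167,800; Unit 4A $82,400; Unit 3B $128,700; Unit PH1 $164,150. Sum = $716,075.
Difference $716,050 − $716,075 = −$25 applied to largest metered usage (Unit 3A): Unit 3A becomes $167,775.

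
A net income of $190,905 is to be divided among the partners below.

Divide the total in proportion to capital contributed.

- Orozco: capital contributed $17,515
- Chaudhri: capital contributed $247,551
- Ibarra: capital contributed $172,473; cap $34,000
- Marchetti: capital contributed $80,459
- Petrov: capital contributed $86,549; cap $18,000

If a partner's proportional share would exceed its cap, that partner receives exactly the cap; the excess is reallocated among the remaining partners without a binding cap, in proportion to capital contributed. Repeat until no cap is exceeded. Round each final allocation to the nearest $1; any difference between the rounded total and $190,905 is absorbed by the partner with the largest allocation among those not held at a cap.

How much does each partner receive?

Orozco: $7,041 | Chaudhri: $99,519 | Ibarra: $34,000 | Marchetti: $32,345 | Petrov: $18,000

Sum of capital contributed: 604,547.
Proportional shares (ignoring caps): Orozco 5,530.92; Chaudhri 78,172.13; Ibarra 54,463.85; Marchetti 25,407.496; Petrov 27,330.61.
Held at cap: Ibarra ($34,000), Petrov ($18,000); remaining pool $138,905 reallocated over remaining capital contributed 345,525.
Remaining shares: Orozco 7,041.23 → $7,041; Chaudhri 99,518.33 → $99,518; Marchetti 32,345.44 → $32,345.
Rounding difference +$1 applied to Chaudhri → $99,519.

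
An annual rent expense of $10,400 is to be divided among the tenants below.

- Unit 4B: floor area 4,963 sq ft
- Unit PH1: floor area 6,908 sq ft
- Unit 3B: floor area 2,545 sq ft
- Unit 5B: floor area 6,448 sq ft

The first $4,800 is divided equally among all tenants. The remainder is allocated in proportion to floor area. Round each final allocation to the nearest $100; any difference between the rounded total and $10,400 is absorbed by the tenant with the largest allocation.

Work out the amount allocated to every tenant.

Unit 4B: $2,500 | Unit PH1: $3,100 | Unit 3B: $1,900 | Unit 5B: $2,900

Equal tier: $4,800 ÷ 4 = $1,200 apiece.
Remainder $5,600 by floor area (total 20,864): Unit 4B 1,332.09 → $1,300; Unit PH1 1,854.14 → $1,900; Unit 3B 683.09 → $700; Unit 5B 1,730.67 → $1,700.
Totals: Unit 4B $1,200 + $1,300 = $2,500; Unit PH1 $1,200 + $1,900 = $3,100; Unit 3B $1,200 + $700 = $1,900; Unit 5B $1,200 + $1,700 = $2,900.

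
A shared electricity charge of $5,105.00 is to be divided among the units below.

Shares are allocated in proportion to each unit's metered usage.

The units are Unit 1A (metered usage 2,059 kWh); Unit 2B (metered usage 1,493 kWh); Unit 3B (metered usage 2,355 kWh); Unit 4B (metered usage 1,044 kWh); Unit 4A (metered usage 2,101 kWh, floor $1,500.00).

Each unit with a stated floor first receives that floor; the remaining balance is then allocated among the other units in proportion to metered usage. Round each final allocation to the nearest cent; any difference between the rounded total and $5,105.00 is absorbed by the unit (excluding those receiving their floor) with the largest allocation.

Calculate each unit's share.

Unit 1A: $1,067.86 · Unit 2B: $774.32 · Unit 3B: $1,221.37 · Unit 4B: $541.45 · Unit 4A: $1,500.00

Fund the minimums — Unit 4A $1,500.00. Remaining pool $3,605.00.
Remaining pool split over remaining metered usage 6,951: Unit 1A 1,067.8600 → $1,067.86; Unit 2B 774.3152 → $774.32; Unit 3B 1,221.3746 → $1,221.37; Unit 4B 541.4502 → $541.45.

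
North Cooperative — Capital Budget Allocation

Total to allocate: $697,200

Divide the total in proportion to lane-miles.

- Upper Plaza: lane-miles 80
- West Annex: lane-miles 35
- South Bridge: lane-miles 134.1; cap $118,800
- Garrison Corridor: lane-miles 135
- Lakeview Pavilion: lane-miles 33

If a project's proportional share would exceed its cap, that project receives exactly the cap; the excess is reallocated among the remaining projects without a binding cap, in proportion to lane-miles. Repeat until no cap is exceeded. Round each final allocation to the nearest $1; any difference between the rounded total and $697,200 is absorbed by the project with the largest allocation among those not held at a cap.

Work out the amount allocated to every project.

Upper Plaza: $163,505 · West Annex: $71,534 · South Bridge: $118,800 · Garrison Corridor: $275,915 · Lakeview Pavilion: $67,446

Combined lane-miles = 417.1.
Unconstrained shares: Upper Plaza 133,723.33; West Annex 58,503.96; South Bridge 224,153.73; Garrison Corridor 225,658.12; Lakeview Pavilion 55,160.87.
Cap binds for South Bridge ($118,800); residual $578,400 reallocated over remaining lane-miles 283.
Redistributed shares: Upper Plaza 163,505.30 → $163,505; West Annex 71,533.57 → $71,534; Garrison Corridor 275,915.19 → $275,915; Lakeview Pavilion 67,445.94 → $67,446.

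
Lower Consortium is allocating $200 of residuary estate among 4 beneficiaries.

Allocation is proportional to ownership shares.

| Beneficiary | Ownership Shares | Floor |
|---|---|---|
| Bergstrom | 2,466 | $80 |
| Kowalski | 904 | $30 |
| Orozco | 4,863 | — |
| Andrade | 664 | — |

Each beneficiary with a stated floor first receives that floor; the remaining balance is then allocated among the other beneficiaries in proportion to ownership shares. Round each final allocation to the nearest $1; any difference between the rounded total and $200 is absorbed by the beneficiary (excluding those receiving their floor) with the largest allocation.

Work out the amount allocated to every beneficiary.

Guaranteed amounts: Bergstrom $80; Kowalski $30. Residual $90.
Residual split over remaining ownership shares 5,527: Orozco 79.19 → $79; Andrade 10.81 → $11.

Bergstrom: $80; Kowalski: $30; Orozco: $79; Andrade: $11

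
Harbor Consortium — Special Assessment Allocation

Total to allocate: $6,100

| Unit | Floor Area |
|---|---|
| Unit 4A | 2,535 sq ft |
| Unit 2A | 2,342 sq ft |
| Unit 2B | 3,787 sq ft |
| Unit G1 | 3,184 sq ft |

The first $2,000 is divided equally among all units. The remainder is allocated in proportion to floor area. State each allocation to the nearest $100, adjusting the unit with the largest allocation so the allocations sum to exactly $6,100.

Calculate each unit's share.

Equal tier: $2,000 ÷ 4 = $500 apiece.
Remainder $4,100 by floor area (total 11,848): Unit 4A 877.24 → $900; Unit 2A 810.45 → $800; Unit 2B 1,310.49 → $1,300; Unit G1 1,101.82 → $1,100.
Totals: Unit 4A $500 + $900 = $1,400; Unit 2A $500 + $800 = $1,300; Unit 2B $500 + $1,300 = $1,800; Unit G1 $500 + $1,100 = $1,600.

Unit 4A: $1,400 · Unit 2A: $1,300 · Unit 2B: $1,800 · Unit G1: $1,600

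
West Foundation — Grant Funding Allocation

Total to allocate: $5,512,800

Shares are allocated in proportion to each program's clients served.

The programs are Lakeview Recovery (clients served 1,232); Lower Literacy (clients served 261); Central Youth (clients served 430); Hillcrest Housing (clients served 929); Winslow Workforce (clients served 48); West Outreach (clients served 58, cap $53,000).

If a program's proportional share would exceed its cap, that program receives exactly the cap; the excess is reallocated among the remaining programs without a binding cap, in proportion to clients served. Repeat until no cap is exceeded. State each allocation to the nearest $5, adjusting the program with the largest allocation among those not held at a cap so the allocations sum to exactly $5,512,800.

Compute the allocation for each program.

Lakeview Recovery: $2,319,475 · Lower Literacy: $491,380 · Central Youth: $809,555 · Hillcrest Housing: $1,749,020 · Winslow Workforce: $90,370 · West Outreach: $53,000

Total clients served = 2,958.
Unconstrained shares: Lakeview Recovery 2,296,068.15; Lower Literacy 486,423.53; Central Youth 801,387.42; Hillcrest Housing 1,731,369.57; Winslow Workforce 89,457.20; West Outreach 108,094.12.
Capped: West Outreach ($53,000); balance $5,459,800 reallocated over remaining clients served 2,900.
Shares after redistribution: Lakeview Recovery 2,319,473.66 → $2,319,475; Lower Literacy 491,382.00 → $491,380; Central Youth 809,556.55 → $809,555; Hillcrest Housing 1,749,018.69 → $1,749,020; Winslow Workforce 90,369.10 → $90,370.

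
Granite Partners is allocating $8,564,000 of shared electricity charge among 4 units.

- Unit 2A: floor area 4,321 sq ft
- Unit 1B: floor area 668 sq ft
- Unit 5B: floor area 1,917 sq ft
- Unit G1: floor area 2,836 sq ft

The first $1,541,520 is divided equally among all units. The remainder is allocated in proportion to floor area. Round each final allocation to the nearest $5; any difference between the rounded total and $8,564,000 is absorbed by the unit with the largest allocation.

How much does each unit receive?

$1,541,520 shared equally gives $385,380 per unit.
Remainder $7,022,480 by floor area (total 9,742): Unit 2A 3,114,774.80 → $3,114,775; Unit 1B 481,525.01 → $481,525; Unit 5B 1,381,861.44 → $1,381,860; Unit G1 2,044,318.75 → $2,044,320.
Totals: Unit 2A $385,380 + $3,114,775 = $3,500,155; Unit 1B $385,380 + $481,525 = $866,905; Unit 5B $385,380 + $1,381,860 = $1,767,240; Unit G1 $385,380 + $2,044,320 = $2,429,700.

Unit 2A: $3,500,155; Unit 1B: $866,905; Unit 5B: $1,767,240; Unit G1: $2,429,700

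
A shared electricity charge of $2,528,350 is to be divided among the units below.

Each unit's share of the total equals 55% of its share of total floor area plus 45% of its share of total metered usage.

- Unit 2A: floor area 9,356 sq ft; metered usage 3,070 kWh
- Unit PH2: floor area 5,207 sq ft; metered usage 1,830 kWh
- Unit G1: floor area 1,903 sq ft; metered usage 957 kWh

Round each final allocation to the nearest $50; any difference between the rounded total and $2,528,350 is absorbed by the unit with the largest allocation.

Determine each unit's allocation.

Floor area total 16,466; metered usage total 5,857.
Composite weights (55% floor area + 45% metered usage): Unit 2A 0.5484; Unit PH2 0.3145; Unit G1 0.1371.
Pro-rata amounts: Unit 2A 1,386,502.22; Unit PH2 795,231.93; Unit G1 346,615.84.
Rounded to nearest $50: Unit 2A $1,386,500; Unit PH2 $795,250; Unit G1 $346,600. Sum = $2,528,350.
Rounded total matches; no reconciliation needed.

Unit 2A: $1,386,500; Unit PH2: $795,250; Unit G1: $346,600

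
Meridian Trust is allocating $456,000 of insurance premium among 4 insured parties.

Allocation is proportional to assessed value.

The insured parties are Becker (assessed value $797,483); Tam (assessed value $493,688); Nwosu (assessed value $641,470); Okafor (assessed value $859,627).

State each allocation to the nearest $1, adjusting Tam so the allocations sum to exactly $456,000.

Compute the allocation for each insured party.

Sum of assessed value: 2,792,268.
Proportional shares: Becker 797,483/2,792,268 × $456,000 = 130,235.44; Tam 493,688/2,792,268 × $456,000 = 80,623.25; Nwosu 641,470/2,792,268 × $456,000 = 104,757.25; Okafor 859,627/2,792,268 × $456,000 = 140,384.06.
At nearest $1: Becker $130,235; Tam $80,623; Nwosu $104,757; Okafor $140,384. Sum = $455,999.
Difference $456,000 − $455,999 = +$1 applied to Tam: Tam becomes $80,624.

Becker: $130,235; Tam: $80,624; Nwosu: $104,757; Okafor: $140,384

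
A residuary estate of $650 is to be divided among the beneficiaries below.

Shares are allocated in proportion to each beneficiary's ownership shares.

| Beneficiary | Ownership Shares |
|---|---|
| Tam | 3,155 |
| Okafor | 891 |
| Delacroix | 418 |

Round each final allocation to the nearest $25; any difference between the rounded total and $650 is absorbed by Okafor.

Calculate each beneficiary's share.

Tam: $450 · Okafor: $150 · Delacroix: $50

Total ownership shares = 4,464.
Pro-rata amounts: Tam 3,155/4,464 × $650 = 459.40; Okafor 891/4,464 × $650 = 129.74; Delacroix 418/4,464 × $650 = 60.86.
Rounded to nearest $25: Tam $450; Okafor $125; Delacroix $50. Sum = $625.
Difference $650 − $625 = +$25 applied to Okafor: Okafor becomes $150.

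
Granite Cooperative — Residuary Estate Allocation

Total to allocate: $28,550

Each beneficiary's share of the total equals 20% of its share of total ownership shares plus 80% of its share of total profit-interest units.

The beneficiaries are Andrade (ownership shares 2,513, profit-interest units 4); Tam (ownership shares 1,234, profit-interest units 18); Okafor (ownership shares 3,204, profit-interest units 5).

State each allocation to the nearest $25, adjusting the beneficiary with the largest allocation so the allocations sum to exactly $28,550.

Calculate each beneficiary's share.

Ownership shares total 6,951; profit-interest units total 27.
Combined weights (20% ownership shares + 80% profit-interest units): Andrade 0.1908; Tam 0.5688; Okafor 0.2403.
Raw shares: Andrade 5,448.04; Tam 16,240.35; Okafor 6,861.60.
At nearest $25: Andrade $5,450; Tam $16,250; Okafor $6,850. Sum = $28,550.
Rounded total matches; no reconciliation needed.

Andrade: $5,450; Tam: $16,250; Okafor: $6,850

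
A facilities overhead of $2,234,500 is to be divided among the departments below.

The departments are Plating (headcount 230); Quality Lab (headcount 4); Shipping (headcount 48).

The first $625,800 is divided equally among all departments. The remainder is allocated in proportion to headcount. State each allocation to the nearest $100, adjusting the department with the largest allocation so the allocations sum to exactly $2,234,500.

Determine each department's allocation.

Equal tier: $625,800 ÷ 3 = $208,600 apiece.
Remainder $1,608,700 by headcount (total 282): Plating 1,312,060.28 → $1,312,100; Quality Lab 22,818.44 → $22,800; Shipping 273,821.28 → $273,800.
Totals: Plating $208,600 + $1,312,100 = $1,520,700; Quality Lab $208,600 + $22,800 = $231,400; Shipping $208,600 + $273,800 = $482,400.

Plating: $1,520,700; Quality Lab: $231,400; Shipping: $482,400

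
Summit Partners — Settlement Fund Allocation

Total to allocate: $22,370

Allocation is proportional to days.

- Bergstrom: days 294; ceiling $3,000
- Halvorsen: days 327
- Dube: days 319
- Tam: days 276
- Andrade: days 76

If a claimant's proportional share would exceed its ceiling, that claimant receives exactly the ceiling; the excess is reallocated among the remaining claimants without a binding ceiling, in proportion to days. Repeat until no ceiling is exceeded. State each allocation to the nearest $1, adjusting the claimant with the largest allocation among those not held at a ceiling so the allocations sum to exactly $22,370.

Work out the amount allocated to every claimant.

Combined days = 1,292.
Pro-rata shares before constraints: Bergstrom 5,090.39; Halvorsen 5,661.76; Dube 5,523.24; Tam 4,778.73; Andrade 1,315.88.
Held at cap: Bergstrom ($3,000); remaining pool $19,370 reallocated over remaining days 998.
Shares after redistribution: Halvorsen 6,346.68 → $6,347; Dube 6,191.41 → $6,191; Tam 5,356.83 → $5,357; Andrade 1,475.07 → $1,475.

Bergstrom: $3,000; Halvorsen: $6,347; Dube: $6,191; Tam: $5,357; Andrade: $1,475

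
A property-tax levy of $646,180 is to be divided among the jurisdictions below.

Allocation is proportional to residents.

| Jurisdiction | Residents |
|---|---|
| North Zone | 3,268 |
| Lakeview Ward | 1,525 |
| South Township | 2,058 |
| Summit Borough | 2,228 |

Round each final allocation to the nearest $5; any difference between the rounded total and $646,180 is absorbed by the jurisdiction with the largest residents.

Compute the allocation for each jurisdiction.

Residents total: 9,079.
Raw shares: North Zone 3,268/9,079 × $646,180 = 232,593.48; Lakeview Ward 1,525/9,079 × $646,180 = 108,538.88; South Township 2,058/9,079 × $646,180 = 146,474.11; Summit Borough 2,228/9,079 × $646,180 = 158,573.53.
Rounded to nearest $5: North Zone $232,595; Lakeview Ward $108,540; South Township $146,475; Summit Borough $158,575. Sum = $646,185.
Difference $646,180 − $646,185 = −$5 applied to largest residents (North Zone): North Zone becomes $232,590.

North Zone: $232,590 | Lakeview Ward: $108,540 | South Township: $146,475 | Summit Borough: $158,575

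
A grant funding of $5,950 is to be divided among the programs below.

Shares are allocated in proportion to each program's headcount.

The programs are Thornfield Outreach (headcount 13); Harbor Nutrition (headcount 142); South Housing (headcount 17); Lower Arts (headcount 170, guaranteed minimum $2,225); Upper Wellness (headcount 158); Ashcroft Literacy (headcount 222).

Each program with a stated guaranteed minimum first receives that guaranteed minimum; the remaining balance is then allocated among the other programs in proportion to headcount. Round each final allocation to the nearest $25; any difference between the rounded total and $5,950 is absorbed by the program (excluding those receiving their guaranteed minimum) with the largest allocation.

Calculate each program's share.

Thornfield Outreach: $100 | Harbor Nutrition: $950 | South Housing: $125 | Lower Arts: $2,225 | Upper Wellness: $1,075 | Ashcroft Literacy: $1,475

Minimums first: Lower Arts $2,225. Remaining pool $3,725.
Remaining pool split over remaining headcount 552: Thornfield Outreach 87.73 → $100; Harbor Nutrition 958.24 → $950; South Housing 114.72 → $125; Upper Wellness 1,066.21 → $1,075; Ashcroft Literacy 1,498.10 → $1,500.
Rounding difference −$25 applied to Ashcroft Literacy → $1,475.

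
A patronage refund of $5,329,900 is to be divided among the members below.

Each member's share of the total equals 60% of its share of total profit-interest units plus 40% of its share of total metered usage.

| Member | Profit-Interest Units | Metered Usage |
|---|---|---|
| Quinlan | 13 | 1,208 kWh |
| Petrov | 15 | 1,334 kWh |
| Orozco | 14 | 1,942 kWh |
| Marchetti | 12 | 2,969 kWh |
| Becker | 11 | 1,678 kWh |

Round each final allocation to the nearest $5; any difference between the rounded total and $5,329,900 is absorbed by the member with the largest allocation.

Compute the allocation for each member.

Quinlan: $921,640 · Petrov: $1,049,455 · Orozco: $1,142,215 · Marchetti: $1,283,610 · Becker: $932,980

Profit-interest units total 65; metered usage total 9,131.
Combined weights (60% profit-interest units + 40% metered usage): Quinlan 0.1729; Petrov 0.1969; Orozco 0.2143; Marchetti 0.2408; Becker 0.1750.
Unrounded shares: Quinlan 921,639.00; Petrov 1,049,456.38; Orozco 1,142,216.75; Marchetti 1,283,608.64; Becker 932,979.23.
Rounded to nearest $5: Quinlan $921,640; Petrov $1,049,455; Orozco $1,142,215; Marchetti $1,283,610; Becker $932,980. Sum = $5,329,900.
Rounded total matches; no reconciliation needed.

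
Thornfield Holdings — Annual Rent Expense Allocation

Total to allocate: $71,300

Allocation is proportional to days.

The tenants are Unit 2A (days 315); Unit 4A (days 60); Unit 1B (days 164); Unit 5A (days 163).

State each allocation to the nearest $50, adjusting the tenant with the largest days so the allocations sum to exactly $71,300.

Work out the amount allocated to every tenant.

Combined days = 315 + 60 + 164 + 163 = 702.
Pro-rata amounts: Unit 2A 31,993.59; Unit 4A 6,094.02; Unit 1B 16,656.98; Unit 5A 16,555.41.
After rounding ($50): Unit 2A $32,000; Unit 4A $6,100; Unit 1B $16,650; Unit 5A $16,550. Sum = $71,300.
Sum already equals the total — no adjustment.

Unit 2A: $32,000 | Unit 4A: $6,100 | Unit 1B: $16,650 | Unit 5A: $16,550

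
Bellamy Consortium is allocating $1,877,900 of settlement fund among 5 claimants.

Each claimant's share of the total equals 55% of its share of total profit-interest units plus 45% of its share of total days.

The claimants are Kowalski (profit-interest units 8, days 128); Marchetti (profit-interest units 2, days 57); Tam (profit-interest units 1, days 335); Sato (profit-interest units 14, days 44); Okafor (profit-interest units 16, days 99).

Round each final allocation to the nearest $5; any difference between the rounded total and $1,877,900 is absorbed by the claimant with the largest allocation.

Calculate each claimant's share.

Kowalski: $364,680 · Marchetti: $123,035 · Tam: $452,180 · Sato: $408,760 · Okafor: $529,245

Profit-interest units total 41; days total 663.
Composite weights (55% profit-interest units + 45% days): Kowalski 0.1942; Marchetti 0.0655; Tam 0.2408; Sato 0.2177; Okafor 0.2818.
Unrounded shares: Kowalski 364,678.61; Marchetti 123,034.47; Tam 452,179.92; Sato 408,760.86; Okafor 529,246.15.
After rounding ($5): Kowalski $364,680; Marchetti $123,035; Tam $452,180; Sato $408,760; Okafor $529,245. Sum = $1,877,900.
No rounding difference to absorb.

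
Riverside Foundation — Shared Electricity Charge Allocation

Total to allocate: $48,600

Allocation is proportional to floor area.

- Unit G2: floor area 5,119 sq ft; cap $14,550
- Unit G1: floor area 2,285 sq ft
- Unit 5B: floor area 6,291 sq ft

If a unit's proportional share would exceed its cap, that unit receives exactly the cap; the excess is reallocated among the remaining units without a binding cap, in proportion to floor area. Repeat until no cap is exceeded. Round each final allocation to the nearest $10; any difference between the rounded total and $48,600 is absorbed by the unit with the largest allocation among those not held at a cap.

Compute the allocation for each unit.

Unit G2: $14,550; Unit G1: $9,070; Unit 5B: $24,980

Sum of floor area: 13,695.
Pro-rata shares before constraints: Unit G2 18,166.00; Unit G1 8,108.87; Unit 5B 22,325.13.
Held at cap: Unit G2 ($14,550); balance $34,050 reallocated over remaining floor area 8,576.
Remaining shares: Unit G1 9,072.32 → $9,070; Unit 5B 24,977.68 → $24,980.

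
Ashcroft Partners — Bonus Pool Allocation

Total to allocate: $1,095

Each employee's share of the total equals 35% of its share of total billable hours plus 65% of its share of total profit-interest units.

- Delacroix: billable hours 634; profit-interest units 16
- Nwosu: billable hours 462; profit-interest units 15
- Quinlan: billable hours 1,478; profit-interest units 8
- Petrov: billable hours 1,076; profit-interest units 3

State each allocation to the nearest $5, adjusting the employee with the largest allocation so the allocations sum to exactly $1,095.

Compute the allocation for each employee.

Delacroix: $335 · Nwosu: $305 · Quinlan: $290 · Petrov: $165

Totals — billable hours 3,650, profit-interest units 42.
Combined weights (35% billable hours + 65% profit-interest units): Delacroix 0.3084; Nwosu 0.2764; Quinlan 0.2655; Petrov 0.1496.
Raw shares: Delacroix 337.71; Nwosu 302.71; Quinlan 290.76; Petrov 163.82.
Rounded to nearest $5: Delacroix $340; Nwosu $305; Quinlan $290; Petrov $165. Sum = $1,100.
Difference $1,095 − $1,100 = −$5 applied to largest allocation (Delacroix): Delacroix becomes $335.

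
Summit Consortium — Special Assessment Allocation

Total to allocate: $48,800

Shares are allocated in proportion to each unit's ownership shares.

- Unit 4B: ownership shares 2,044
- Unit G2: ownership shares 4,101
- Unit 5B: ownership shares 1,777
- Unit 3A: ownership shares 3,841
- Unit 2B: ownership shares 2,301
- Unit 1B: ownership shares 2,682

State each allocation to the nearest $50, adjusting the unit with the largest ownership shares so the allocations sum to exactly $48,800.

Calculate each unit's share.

Unit 4B: $5,950; Unit G2: $11,950; Unit 5B: $5,200; Unit 3A: $11,200; Unit 2B: $6,700; Unit 1B: $7,800

Sum of ownership shares: 2,044 + 4,101 + 1,777 + 3,841 + 2,301 + 2,682 = 16,746.
Pro-rata amounts: Unit 4B 5,956.48; Unit G2 11,950.84; Unit 5B 5,178.41; Unit 3A 11,193.17; Unit 2B 6,705.41; Unit 1B 7,815.69.
After rounding ($50): Unit 4B $5,950; Unit G2 $11,950; Unit 5B $5,200; Unit 3A $11,200; Unit 2B $6,700; Unit 1B $7,800. Sum = $48,800.
Rounded total matches; no reconciliation needed.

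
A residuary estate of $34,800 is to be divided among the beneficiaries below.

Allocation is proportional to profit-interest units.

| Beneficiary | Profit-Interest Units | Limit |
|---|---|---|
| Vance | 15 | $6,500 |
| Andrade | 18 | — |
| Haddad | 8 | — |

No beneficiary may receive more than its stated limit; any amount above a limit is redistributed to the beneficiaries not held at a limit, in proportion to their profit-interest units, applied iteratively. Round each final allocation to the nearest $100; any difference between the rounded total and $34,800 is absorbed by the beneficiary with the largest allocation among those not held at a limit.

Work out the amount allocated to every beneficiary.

Total profit-interest units = 41.
Unconstrained shares: Vance 12,731.71; Andrade 15,278.05; Haddad 6,790.24.
Cap binds for Vance ($6,500); residual $28,300 reallocated over remaining profit-interest units 26.
Redistributed shares: Andrade 19,592.31 → $19,600; Haddad 8,707.69 → $8,700.

Vance: $6,500; Andrade: $19,600; Haddad: $8,700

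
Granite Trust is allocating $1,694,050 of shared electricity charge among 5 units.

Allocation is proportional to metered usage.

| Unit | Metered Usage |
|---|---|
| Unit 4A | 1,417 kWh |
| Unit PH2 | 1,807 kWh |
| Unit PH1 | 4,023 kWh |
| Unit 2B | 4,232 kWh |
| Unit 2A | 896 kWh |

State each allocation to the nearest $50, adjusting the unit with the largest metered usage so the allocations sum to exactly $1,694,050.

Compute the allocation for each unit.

Unit 4A: $194,000; Unit PH2: $247,350; Unit PH1: $550,700; Unit 2B: $579,350; Unit 2A: $122,650

Metered usage total: 1,417 + 1,807 + 4,023 + 4,232 + 896 = 12,375.
Pro-rata amounts: Unit 4A 193,977.28; Unit PH2 247,365.52; Unit PH1 550,720.25; Unit 2B 579,330.88; Unit 2A 122,656.06.
After rounding ($50): Unit 4A $194,000; Unit PH2 $247,350; Unit PH1 $550,700; Unit 2B $579,350; Unit 2A $122,650. Sum = $1,694,050.
Sum already equals the total — no adjustment.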